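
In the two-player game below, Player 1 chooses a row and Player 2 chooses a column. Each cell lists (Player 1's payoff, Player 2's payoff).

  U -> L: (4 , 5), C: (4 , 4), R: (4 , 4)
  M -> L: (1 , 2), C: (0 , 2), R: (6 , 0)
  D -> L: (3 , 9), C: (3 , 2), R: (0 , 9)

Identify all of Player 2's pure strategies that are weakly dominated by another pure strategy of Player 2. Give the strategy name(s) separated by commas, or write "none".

C, R

L is not dominated — it holds its own against C at U (5>4); R at U (5>4).
L weakly dominates C — U: 5>4, M: 2=2, D: 9>2.
L weakly dominates R — U: 5>4, M: 2>0, D: 9=9.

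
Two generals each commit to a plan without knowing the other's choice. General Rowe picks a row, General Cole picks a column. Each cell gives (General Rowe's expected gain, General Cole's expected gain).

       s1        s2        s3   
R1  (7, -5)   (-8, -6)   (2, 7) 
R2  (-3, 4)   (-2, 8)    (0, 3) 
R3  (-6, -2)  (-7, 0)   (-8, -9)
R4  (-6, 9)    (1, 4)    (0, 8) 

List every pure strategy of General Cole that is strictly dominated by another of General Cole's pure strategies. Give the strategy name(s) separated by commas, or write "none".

none

s1: no other strategy beats it everywhere (s2 at R1 (-5>-6); s3 at R2 (4>3)).
Nothing dominates s2: s1 at R2 (8>4); s3 at R2 (8>3).
Nothing dominates s3: s1 at R1 (7>-5); s2 at R1 (7>-6).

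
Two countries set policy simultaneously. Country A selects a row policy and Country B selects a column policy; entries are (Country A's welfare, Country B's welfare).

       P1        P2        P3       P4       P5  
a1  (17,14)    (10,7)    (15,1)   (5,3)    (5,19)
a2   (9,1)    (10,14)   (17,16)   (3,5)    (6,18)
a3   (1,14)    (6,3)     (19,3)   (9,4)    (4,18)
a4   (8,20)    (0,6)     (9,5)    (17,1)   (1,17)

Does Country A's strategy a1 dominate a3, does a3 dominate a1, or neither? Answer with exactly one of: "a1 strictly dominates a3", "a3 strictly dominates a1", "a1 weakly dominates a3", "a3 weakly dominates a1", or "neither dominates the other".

a1's payoffs vs a3's, by Country B's action — P1: 17>1, P2: 10>6, P3: 15<19, P4: 5<9, P5: 5>4.
a1 does better at P1, P2, P5 but worse at P3, P4; neither strategy dominates the other.

neither dominates the other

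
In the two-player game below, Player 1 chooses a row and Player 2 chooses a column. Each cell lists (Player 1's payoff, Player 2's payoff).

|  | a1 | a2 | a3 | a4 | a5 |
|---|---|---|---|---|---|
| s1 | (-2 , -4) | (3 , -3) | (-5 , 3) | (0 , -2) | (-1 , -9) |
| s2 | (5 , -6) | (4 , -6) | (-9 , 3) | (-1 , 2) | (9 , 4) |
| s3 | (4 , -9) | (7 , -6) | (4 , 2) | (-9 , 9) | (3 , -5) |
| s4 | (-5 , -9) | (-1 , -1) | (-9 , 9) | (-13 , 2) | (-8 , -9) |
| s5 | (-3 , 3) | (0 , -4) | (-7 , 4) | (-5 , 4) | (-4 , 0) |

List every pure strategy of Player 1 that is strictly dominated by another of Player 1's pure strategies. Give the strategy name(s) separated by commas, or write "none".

s4, s5

s1 is not dominated — it holds its own against s2 at a3 (-5>-9); s3 at a4 (0>-9); s4 at a1 (-2>-5); s5 at a1 (-2>-3).
s2: no other strategy beats it everywhere (s1 at a1 (5>-2); s3 at a1 (5>4); s4 at a1 (5>-5); s5 at a1 (5>-3)).
s3: no other strategy beats it everywhere (s1 at a1 (4>-2); s2 at a2 (7>4); s4 at a1 (4>-5); s5 at a1 (4>-3)).
s4 is strictly dominated by s1 (a1: -2>-5, a2: 3>-1, a3: -5>-9, a4: 0>-13, a5: -1>-8).
s1 strictly dominates s5 — a1: -2>-3, a2: 3>0, a3: -5>-7, a4: 0>-5, a5: -1>-4.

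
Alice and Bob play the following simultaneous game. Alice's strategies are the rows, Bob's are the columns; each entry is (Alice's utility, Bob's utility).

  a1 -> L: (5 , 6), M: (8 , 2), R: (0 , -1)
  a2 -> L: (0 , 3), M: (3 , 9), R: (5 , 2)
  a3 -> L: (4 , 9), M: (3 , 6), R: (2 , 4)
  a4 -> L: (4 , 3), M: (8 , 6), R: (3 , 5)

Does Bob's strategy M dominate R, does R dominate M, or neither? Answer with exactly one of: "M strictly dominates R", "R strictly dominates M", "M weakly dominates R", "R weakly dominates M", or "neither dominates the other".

M's payoffs vs R's, by Alice's action — a1: 2>-1, a2: 9>2, a3: 6>4, a4: 6>5.
M gives a strictly higher payoff against each opponent action, so M strictly dominates R.

M strictly dominates R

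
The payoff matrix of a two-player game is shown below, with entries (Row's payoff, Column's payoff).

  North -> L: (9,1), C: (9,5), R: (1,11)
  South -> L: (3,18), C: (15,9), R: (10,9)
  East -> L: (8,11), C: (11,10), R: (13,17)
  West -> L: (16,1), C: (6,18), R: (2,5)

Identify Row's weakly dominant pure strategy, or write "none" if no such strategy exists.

none

North fails to dominate South at C (9<15).
South fails to dominate North at L (3<9).
East fails to dominate North at L (8<9).
West fails to dominate North at C (6<9).
No single strategy dominates all the others.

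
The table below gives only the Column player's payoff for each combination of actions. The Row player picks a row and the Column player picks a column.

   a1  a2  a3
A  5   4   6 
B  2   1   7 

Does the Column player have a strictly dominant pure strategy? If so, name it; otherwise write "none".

a3

a3 vs a1: A: 6>5, B: 7>2.
a3 vs a2: A: 6>4, B: 7>1.
a3 strictly beats every other strategy against every opponent action, so it is strictly dominant.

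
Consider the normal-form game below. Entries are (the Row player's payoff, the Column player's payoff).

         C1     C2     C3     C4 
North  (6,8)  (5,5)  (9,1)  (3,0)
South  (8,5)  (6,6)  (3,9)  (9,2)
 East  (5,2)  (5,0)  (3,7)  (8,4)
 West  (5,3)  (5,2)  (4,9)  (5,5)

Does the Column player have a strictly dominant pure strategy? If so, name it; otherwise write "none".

C1 fails to dominate C2 at South (5<6).
C2 fails to dominate C1 at North (5<8).
C3 fails to dominate C1 at North (1<8).
C4 fails to dominate C1 at North (0<8).
No single strategy dominates all the others.

none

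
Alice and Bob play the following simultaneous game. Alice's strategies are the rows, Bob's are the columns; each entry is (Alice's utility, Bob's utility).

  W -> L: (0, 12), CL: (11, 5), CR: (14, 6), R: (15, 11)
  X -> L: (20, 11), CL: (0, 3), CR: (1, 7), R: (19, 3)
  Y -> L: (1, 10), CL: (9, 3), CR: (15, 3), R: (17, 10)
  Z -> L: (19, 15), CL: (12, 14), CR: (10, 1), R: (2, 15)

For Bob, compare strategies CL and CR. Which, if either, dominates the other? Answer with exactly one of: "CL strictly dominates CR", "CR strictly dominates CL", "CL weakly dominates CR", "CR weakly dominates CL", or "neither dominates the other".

neither dominates the other

CL's payoffs vs CR's, by Alice's action — W: 5<6, X: 3<7, Y: 3=3, Z: 14>1.
CL does better at Z but worse at W, X; neither strategy dominates the other.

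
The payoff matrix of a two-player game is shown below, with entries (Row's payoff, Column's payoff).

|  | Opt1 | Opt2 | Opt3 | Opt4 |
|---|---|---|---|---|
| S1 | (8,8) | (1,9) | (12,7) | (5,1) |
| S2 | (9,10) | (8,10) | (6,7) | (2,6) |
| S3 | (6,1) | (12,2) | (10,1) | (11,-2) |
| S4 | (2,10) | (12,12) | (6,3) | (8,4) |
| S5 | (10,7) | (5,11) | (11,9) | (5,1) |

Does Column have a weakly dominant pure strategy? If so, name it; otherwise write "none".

Opt2 vs Opt1: S1: 9>8, S2: 10=10, S3: 2>1, S4: 12>10, S5: 11>7.
Opt2 vs Opt3: S1: 9>7, S2: 10>7, S3: 2>1, S4: 12>3, S5: 11>9.
Opt2 vs Opt4: S1: 9>1, S2: 10>6, S3: 2>-2, S4: 12>4, S5: 11>1.
Opt2 is at least as good as every other strategy against every opponent action, so it is weakly dominant.

Opt2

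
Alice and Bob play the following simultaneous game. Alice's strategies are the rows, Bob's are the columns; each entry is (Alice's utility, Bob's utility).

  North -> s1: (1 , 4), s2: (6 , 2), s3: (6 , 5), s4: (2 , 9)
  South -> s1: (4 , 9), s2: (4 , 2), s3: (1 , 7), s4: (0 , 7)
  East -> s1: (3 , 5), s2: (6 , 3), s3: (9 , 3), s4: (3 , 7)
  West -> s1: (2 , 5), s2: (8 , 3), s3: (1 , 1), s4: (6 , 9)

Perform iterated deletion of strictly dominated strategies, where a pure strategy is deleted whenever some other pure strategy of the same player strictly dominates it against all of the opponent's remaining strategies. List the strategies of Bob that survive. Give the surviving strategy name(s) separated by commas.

Column s2 is eliminated: s1 beats it against every remaining row (North: 4>2, South: 9>2, East: 5>3, West: 5>3).
Alice's strategy North is strictly dominated by East (s1: 3>1, s3: 9>6, s4: 3>2) and is removed.
For Bob, s1 strictly dominates s3 on the remaining rows (South: 9>7, East: 5>3, West: 5>1); eliminate s3.
Among the remaining strategies, none is strictly dominated by another pure strategy of the same player, so the elimination stops.
Surviving strategies — Alice: {South, East, West}; Bob: {s1, s4}.

s1, s4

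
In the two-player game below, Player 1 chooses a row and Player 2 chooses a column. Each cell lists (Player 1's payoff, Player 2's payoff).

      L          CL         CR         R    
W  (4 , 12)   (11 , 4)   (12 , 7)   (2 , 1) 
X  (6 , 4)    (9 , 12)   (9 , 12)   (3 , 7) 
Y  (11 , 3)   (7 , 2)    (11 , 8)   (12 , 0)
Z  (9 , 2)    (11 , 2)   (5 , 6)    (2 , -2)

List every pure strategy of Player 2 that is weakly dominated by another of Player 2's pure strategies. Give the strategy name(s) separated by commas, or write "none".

CL, R

Nothing dominates L: CL at W (12>4); CR at W (12>7); R at W (12>1).
CL is weakly dominated by CR (W: 7>4, X: 12=12, Y: 8>2, Z: 6>2).
CR is not dominated — it holds its own against L at X (12>4); CL at W (7>4); R at W (7>1).
R: dominated, since CL does at least as well everywhere (W: 4>1, X: 12>7, Y: 2>0, Z: 2>-2).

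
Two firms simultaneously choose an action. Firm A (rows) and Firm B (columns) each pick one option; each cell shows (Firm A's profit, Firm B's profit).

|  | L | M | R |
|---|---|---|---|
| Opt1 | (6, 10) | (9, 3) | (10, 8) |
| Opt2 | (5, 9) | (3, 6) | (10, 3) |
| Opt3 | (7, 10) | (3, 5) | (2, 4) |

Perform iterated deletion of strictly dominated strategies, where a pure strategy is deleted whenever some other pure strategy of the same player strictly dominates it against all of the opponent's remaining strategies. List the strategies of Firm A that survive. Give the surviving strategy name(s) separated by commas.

For Firm B, L strictly dominates M on the remaining rows (Opt1: 10>3, Opt2: 9>6, Opt3: 10>5); eliminate M.
For Firm B, L strictly dominates R on the remaining rows (Opt1: 10>8, Opt2: 9>3, Opt3: 10>4); eliminate R.
Firm A's strategy Opt1 is strictly dominated by Opt3 (L: 7>6) and is removed.
Firm A's strategy Opt2 is strictly dominated by Opt3 (L: 7>5) and is removed.
Among the remaining strategies, none is strictly dominated by another pure strategy of the same player, so the elimination stops.
Surviving strategies — Firm A: {Opt3}; Firm B: {L}.

Opt3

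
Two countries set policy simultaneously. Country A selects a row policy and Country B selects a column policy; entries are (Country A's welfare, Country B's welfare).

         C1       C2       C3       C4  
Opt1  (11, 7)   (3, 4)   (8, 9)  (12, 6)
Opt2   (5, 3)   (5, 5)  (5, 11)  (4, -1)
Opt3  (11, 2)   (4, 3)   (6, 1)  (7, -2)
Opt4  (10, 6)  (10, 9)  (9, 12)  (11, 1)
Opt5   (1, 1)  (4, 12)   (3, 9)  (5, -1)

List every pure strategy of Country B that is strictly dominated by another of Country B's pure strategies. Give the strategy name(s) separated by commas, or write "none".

C4

C1: no other strategy beats it everywhere (C2 at Opt1 (7>4); C3 at Opt3 (2>1); C4 at Opt1 (7>6)).
C2: no other strategy beats it everywhere (C1 at Opt2 (5>3); C3 at Opt3 (3>1); C4 at Opt2 (5>-1)).
C3 is not dominated — it holds its own against C1 at Opt1 (9>7); C2 at Opt1 (9>4); C4 at Opt1 (9>6).
C4: dominated, since C1 does at least as well everywhere (Opt1: 7>6, Opt2: 3>-1, Opt3: 2>-2, Opt4: 6>1, Opt5: 1>-1).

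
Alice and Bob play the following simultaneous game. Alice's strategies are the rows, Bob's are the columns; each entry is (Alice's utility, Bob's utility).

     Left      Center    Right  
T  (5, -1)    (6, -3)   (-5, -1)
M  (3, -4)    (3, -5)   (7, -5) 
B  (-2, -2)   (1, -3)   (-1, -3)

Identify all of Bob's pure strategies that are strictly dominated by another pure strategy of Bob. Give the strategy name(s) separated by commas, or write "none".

Left is not dominated — it holds its own against Center at T (-1>-3); Right at T (-1=-1).
Center: dominated, since Left does at least as well everywhere (T: -1>-3, M: -4>-5, B: -2>-3).
Nothing dominates Right: Left at T (-1=-1); Center at T (-1>-3).

Center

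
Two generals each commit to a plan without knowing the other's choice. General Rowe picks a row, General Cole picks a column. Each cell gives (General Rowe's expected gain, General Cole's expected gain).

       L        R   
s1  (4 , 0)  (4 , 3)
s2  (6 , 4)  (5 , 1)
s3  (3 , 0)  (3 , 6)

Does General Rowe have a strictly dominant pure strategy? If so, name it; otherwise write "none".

s2

s2 vs s1: L: 6>4, R: 5>4.
s2 vs s3: L: 6>3, R: 5>3.
s2 strictly beats every other strategy against every opponent action, so it is strictly dominant.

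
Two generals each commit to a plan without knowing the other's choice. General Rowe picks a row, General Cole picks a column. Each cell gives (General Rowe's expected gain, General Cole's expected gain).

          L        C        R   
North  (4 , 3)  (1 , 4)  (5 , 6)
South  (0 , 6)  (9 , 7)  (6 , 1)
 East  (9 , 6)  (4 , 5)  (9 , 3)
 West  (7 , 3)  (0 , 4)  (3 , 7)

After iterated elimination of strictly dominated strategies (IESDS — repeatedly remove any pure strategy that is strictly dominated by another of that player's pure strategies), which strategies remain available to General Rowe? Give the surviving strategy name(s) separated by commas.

South, East

Row North is eliminated: East beats it against every remaining column (L: 9>4, C: 4>1, R: 9>5).
For General Rowe, East strictly dominates West on the remaining columns (L: 9>7, C: 4>0, R: 9>3); eliminate West.
For General Cole, L strictly dominates R on the remaining rows (South: 6>1, East: 6>3); eliminate R.
Among the remaining strategies, none is strictly dominated by another pure strategy of the same player, so the elimination stops.
Surviving strategies — General Rowe: {South, East}; General Cole: {L, C}.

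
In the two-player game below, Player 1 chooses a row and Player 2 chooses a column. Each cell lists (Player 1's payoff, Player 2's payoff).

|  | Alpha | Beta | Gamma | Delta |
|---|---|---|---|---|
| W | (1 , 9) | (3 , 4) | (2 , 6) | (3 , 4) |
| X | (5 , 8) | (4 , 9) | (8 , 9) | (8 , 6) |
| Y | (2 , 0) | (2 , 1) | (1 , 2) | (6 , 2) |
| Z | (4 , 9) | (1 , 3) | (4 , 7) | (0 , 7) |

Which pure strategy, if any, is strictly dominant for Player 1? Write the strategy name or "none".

X vs W: Alpha: 5>1, Beta: 4>3, Gamma: 8>2, Delta: 8>3.
X vs Y: Alpha: 5>2, Beta: 4>2, Gamma: 8>1, Delta: 8>6.
X vs Z: Alpha: 5>4, Beta: 4>1, Gamma: 8>4, Delta: 8>0.
X strictly beats every other strategy against every opponent action, so it is strictly dominant.

X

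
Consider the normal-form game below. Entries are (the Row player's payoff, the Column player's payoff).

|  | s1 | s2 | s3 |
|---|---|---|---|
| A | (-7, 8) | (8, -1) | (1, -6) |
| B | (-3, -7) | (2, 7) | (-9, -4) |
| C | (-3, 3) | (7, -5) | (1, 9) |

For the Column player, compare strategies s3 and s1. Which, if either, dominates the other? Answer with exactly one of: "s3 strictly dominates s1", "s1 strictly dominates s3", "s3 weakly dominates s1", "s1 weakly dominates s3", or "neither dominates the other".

neither dominates the other

s3's payoffs vs s1's, by the Row player's action — A: -6<8, B: -4>-7, C: 9>3.
s3 does better at B, C but worse at A; neither strategy dominates the other.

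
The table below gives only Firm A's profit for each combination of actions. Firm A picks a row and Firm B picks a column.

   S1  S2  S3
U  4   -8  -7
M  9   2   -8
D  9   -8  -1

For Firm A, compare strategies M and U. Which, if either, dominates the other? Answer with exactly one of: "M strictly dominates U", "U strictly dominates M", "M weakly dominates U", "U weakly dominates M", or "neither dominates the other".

M's payoffs vs U's, by Firm B's action — S1: 9>4, S2: 2>-8, S3: -8<-7.
M does better at S1, S2 but worse at S3; neither strategy dominates the other.

neither dominates the other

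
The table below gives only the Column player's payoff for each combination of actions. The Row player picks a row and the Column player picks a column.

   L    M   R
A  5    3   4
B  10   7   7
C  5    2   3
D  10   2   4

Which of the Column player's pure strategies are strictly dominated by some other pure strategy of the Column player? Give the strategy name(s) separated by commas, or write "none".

L: no other strategy beats it everywhere (M at A (5>3); R at A (5>4)).
M: dominated, since L does at least as well everywhere (A: 5>3, B: 10>7, C: 5>2, D: 10>2).
R: dominated, since L does at least as well everywhere (A: 5>4, B: 10>7, C: 5>3, D: 10>4).

M, R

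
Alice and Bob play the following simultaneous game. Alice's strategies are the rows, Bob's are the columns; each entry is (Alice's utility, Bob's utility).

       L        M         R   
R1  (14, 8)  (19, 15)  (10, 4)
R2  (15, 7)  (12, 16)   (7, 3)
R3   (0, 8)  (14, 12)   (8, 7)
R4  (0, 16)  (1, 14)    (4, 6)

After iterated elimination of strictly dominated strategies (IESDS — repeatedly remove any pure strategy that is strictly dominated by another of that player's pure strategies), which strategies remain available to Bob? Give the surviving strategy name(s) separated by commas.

For Alice, R1 strictly dominates R3 on the remaining columns (L: 14>0, M: 19>14, R: 10>8); eliminate R3.
For Alice, R1 strictly dominates R4 on the remaining columns (L: 14>0, M: 19>1, R: 10>4); eliminate R4.
Bob's strategy L is strictly dominated by M (R1: 15>8, R2: 16>7) and is removed.
For Alice, R1 strictly dominates R2 on the remaining columns (M: 19>12, R: 10>7); eliminate R2.
Column R is eliminated: M beats it against every remaining row (R1: 15>4).
Among the remaining strategies, none is strictly dominated by another pure strategy of the same player, so the elimination stops.
Surviving strategies — Alice: {R1}; Bob: {M}.

M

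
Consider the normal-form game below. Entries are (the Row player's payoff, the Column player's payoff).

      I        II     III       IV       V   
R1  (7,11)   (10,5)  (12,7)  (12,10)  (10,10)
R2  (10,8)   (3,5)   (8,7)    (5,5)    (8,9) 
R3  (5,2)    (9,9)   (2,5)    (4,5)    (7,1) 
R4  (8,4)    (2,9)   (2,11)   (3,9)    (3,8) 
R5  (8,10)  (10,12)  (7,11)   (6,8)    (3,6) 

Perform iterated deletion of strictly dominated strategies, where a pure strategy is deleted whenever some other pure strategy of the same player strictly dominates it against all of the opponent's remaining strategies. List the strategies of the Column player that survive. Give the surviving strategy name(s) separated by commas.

The Row player's strategy R3 is strictly dominated by R1 (I: 7>5, II: 10>9, III: 12>2, IV: 12>4, V: 10>7) and is removed.
The Row player's strategy R4 is strictly dominated by R2 (I: 10>8, II: 3>2, III: 8>2, IV: 5>3, V: 8>3) and is removed.
Column IV is eliminated: I beats it against every remaining row (R1: 11>10, R2: 8>5, R5: 10>8).
Among the remaining strategies, none is strictly dominated by another pure strategy of the same player, so the elimination stops.
Surviving strategies — the Row player: {R1, R2, R5}; the Column player: {I, II, III, V}.

I, II, III, V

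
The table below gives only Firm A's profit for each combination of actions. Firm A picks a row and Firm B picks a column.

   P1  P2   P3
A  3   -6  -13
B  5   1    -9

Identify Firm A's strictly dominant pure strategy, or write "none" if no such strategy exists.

B vs A: P1: 5>3, P2: 1>-6, P3: -9>-13.
B strictly beats every other strategy against every opponent action, so it is strictly dominant.

B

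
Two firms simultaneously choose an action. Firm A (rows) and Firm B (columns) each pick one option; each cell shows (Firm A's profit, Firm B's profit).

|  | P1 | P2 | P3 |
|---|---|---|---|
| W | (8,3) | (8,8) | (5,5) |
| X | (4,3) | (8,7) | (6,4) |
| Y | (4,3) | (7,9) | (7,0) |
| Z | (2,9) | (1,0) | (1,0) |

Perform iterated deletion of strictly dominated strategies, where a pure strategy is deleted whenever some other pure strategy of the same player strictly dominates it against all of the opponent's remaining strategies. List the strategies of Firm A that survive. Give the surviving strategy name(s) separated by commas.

Row Z is eliminated: W beats it against every remaining column (P1: 8>2, P2: 8>1, P3: 5>1).
Column P1 is eliminated: P2 beats it against every remaining row (W: 8>3, X: 7>3, Y: 9>3).
Column P3 is eliminated: P2 beats it against every remaining row (W: 8>5, X: 7>4, Y: 9>0).
Firm A's strategy Y is strictly dominated by W (P2: 8>7) and is removed.
Among the remaining strategies, none is strictly dominated by another pure strategy of the same player, so the elimination stops.
Surviving strategies — Firm A: {W, X}; Firm B: {P2}.

W, X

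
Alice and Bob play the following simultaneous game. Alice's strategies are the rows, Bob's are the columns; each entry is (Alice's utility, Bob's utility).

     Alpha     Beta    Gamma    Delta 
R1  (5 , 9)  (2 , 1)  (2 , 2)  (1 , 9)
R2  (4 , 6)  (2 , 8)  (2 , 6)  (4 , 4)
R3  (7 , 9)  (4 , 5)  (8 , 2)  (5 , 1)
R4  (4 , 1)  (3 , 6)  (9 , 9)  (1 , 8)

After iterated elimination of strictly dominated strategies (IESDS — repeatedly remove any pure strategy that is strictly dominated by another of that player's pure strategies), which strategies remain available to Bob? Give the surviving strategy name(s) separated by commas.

Alpha, Beta, Gamma

Alice's strategy R1 is strictly dominated by R3 (Alpha: 7>5, Beta: 4>2, Gamma: 8>2, Delta: 5>1) and is removed.
Alice's strategy R2 is strictly dominated by R3 (Alpha: 7>4, Beta: 4>2, Gamma: 8>2, Delta: 5>4) and is removed.
Column Delta is eliminated: Gamma beats it against every remaining row (R3: 2>1, R4: 9>8).
Among the remaining strategies, none is strictly dominated by another pure strategy of the same player, so the elimination stops.
Surviving strategies — Alice: {R3, R4}; Bob: {Alpha, Beta, Gamma}.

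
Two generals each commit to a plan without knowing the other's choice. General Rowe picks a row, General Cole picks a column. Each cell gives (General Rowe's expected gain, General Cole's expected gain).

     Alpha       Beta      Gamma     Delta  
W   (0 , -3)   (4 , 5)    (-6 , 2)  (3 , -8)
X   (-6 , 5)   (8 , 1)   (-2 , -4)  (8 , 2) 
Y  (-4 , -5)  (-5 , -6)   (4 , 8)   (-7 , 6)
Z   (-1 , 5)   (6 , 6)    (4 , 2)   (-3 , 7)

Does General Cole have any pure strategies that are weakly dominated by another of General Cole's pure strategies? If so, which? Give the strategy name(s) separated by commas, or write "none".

none

Nothing dominates Alpha: Beta at X (5>1); Gamma at X (5>-4); Delta at W (-3>-8).
Beta: no other strategy beats it everywhere (Alpha at W (5>-3); Gamma at W (5>2); Delta at W (5>-8)).
Gamma: no other strategy beats it everywhere (Alpha at W (2>-3); Beta at Y (8>-6); Delta at W (2>-8)).
Delta is not dominated — it holds its own against Alpha at Y (6>-5); Beta at X (2>1); Gamma at X (2>-4).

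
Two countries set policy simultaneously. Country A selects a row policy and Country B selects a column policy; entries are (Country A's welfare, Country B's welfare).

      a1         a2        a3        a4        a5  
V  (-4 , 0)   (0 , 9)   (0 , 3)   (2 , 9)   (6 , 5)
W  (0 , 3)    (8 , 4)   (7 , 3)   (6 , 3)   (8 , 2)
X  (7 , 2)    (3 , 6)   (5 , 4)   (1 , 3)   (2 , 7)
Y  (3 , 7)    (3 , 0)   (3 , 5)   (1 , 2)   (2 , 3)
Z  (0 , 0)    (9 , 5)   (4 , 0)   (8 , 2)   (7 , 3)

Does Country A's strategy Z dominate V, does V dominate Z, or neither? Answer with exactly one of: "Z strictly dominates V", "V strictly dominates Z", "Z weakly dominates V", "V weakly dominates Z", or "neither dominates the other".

Z strictly dominates V

Z's payoffs vs V's, by Country B's action — a1: 0>-4, a2: 9>0, a3: 4>0, a4: 8>2, a5: 7>6.
Z gives a strictly higher payoff against each opponent action, so Z strictly dominates V.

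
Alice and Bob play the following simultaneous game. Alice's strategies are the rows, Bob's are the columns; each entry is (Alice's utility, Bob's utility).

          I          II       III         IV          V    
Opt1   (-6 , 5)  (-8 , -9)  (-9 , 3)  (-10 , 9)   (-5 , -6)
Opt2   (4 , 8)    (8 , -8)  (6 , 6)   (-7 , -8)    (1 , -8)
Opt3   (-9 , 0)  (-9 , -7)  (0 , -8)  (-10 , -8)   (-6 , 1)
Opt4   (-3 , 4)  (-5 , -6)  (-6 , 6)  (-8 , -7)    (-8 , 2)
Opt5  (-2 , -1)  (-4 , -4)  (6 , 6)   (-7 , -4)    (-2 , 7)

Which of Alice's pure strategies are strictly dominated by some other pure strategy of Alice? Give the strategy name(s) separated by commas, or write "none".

Opt1: dominated, since Opt2 does at least as well everywhere (I: 4>-6, II: 8>-8, III: 6>-9, IV: -7>-10, V: 1>-5).
Opt2: no other strategy beats it everywhere (Opt1 at I (4>-6); Opt3 at I (4>-9); Opt4 at I (4>-3); Opt5 at I (4>-2)).
Opt2 strictly dominates Opt3 — I: 4>-9, II: 8>-9, III: 6>0, IV: -7>-10, V: 1>-6.
Opt2 strictly dominates Opt4 — I: 4>-3, II: 8>-5, III: 6>-6, IV: -7>-8, V: 1>-8.
Nothing dominates Opt5: Opt1 at I (-2>-6); Opt2 at III (6=6); Opt3 at I (-2>-9); Opt4 at I (-2>-3).

Opt1, Opt3, Opt4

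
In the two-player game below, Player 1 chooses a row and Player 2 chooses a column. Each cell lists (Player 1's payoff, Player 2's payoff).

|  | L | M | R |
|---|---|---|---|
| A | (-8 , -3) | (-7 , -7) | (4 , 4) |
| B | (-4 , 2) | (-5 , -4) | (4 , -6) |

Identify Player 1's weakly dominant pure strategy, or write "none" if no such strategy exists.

B vs A: L: -4>-8, M: -5>-7, R: 4=4.
B is at least as good as every other strategy against every opponent action, so it is weakly dominant.

B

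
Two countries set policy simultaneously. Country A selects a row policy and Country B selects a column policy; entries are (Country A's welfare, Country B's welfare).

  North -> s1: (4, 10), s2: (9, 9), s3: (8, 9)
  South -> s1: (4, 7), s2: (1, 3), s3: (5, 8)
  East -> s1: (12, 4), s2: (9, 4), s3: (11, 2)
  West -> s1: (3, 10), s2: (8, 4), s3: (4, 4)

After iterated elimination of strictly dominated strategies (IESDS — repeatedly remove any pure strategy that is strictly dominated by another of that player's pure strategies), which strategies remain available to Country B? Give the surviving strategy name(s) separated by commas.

s1, s2

Row South is eliminated: East beats it against every remaining column (s1: 12>4, s2: 9>1, s3: 11>5).
For Country A, North strictly dominates West on the remaining columns (s1: 4>3, s2: 9>8, s3: 8>4); eliminate West.
Column s3 is eliminated: s1 beats it against every remaining row (North: 10>9, East: 4>2).
Among the remaining strategies, none is strictly dominated by another pure strategy of the same player, so the elimination stops.
Surviving strategies — Country A: {North, East}; Country B: {s1, s2}.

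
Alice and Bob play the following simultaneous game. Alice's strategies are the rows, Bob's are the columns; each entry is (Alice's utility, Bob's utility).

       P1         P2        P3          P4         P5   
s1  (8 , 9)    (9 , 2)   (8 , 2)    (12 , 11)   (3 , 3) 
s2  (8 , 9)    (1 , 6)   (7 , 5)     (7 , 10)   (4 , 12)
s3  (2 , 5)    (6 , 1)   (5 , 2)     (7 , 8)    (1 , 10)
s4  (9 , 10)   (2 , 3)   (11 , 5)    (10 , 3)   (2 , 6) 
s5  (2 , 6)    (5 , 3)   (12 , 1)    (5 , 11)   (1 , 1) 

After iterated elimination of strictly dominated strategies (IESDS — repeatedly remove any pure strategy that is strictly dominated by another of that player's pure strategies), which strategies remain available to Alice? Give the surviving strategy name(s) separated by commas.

For Alice, s1 strictly dominates s3 on the remaining columns (P1: 8>2, P2: 9>6, P3: 8>5, P4: 12>7, P5: 3>1); eliminate s3.
For Bob, P1 strictly dominates P2 on the remaining rows (s1: 9>2, s2: 9>6, s4: 10>3, s5: 6>3); eliminate P2.
Column P3 is eliminated: P1 beats it against every remaining row (s1: 9>2, s2: 9>5, s4: 10>5, s5: 6>1).
For Alice, s1 strictly dominates s5 on the remaining columns (P1: 8>2, P4: 12>5, P5: 3>1); eliminate s5.
Among the remaining strategies, none is strictly dominated by another pure strategy of the same player, so the elimination stops.
Surviving strategies — Alice: {s1, s2, s4}; Bob: {P1, P4, P5}.

s1, s2, s4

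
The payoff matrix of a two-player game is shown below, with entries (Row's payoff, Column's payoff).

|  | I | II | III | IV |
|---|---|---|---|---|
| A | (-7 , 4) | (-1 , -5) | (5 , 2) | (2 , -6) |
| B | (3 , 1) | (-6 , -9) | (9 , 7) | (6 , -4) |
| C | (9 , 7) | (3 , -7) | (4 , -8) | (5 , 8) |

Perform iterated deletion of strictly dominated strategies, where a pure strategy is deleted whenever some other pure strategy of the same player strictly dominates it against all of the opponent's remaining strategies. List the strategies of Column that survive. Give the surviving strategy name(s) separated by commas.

I, III, IV

Column II is eliminated: I beats it against every remaining row (A: 4>-5, B: 1>-9, C: 7>-7).
For Row, B strictly dominates A on the remaining columns (I: 3>-7, III: 9>5, IV: 6>2); eliminate A.
Among the remaining strategies, none is strictly dominated by another pure strategy of the same player, so the elimination stops.
Surviving strategies — Row: {B, C}; Column: {I, III, IV}.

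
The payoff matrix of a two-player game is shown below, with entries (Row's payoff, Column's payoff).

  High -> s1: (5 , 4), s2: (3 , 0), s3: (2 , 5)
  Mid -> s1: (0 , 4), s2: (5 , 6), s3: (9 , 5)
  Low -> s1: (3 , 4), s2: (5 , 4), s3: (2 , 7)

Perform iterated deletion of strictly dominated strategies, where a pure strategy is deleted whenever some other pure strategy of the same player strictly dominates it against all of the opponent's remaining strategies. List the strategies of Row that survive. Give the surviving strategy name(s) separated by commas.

Mid, Low

Column s1 is eliminated: s3 beats it against every remaining row (High: 5>4, Mid: 5>4, Low: 7>4).
For Row, Mid strictly dominates High on the remaining columns (s2: 5>3, s3: 9>2); eliminate High.
Among the remaining strategies, none is strictly dominated by another pure strategy of the same player, so the elimination stops.
Surviving strategies — Row: {Mid, Low}; Column: {s2, s3}.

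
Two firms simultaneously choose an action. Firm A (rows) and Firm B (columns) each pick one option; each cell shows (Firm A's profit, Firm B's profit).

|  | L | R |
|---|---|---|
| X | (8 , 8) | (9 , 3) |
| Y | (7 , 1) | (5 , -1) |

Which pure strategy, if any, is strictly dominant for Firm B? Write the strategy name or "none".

L

L vs R: X: 8>3, Y: 1>-1.
L strictly beats every other strategy against every opponent action, so it is strictly dominant.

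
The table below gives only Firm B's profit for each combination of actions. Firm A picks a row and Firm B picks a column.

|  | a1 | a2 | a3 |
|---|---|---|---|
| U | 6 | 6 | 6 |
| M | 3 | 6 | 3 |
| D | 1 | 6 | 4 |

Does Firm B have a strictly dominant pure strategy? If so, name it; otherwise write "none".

a1 fails to dominate a2 at U (6=6).
a2 fails to dominate a1 at U (6=6).
a3 fails to dominate a1 at U (6=6).
No single strategy dominates all the others.

none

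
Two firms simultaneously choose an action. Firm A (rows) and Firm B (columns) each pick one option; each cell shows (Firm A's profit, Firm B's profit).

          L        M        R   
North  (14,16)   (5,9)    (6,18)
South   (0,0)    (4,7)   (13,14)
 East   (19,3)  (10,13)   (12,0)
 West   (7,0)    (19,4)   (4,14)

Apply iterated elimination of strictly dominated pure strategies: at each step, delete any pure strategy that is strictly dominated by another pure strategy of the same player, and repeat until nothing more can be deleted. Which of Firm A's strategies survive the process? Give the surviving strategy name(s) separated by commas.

South, East, West

Row North is eliminated: East beats it against every remaining column (L: 19>14, M: 10>5, R: 12>6).
For Firm B, M strictly dominates L on the remaining rows (South: 7>0, East: 13>3, West: 4>0); eliminate L.
Among the remaining strategies, none is strictly dominated by another pure strategy of the same player, so the elimination stops.
Surviving strategies — Firm A: {South, East, West}; Firm B: {M, R}.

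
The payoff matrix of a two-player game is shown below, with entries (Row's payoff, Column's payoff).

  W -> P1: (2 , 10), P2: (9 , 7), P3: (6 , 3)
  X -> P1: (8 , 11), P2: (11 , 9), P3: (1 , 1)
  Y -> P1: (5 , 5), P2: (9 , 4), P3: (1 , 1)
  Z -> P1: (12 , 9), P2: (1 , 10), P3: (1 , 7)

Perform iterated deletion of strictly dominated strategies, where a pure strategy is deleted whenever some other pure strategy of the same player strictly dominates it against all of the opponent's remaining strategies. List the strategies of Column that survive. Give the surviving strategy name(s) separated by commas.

Column's strategy P3 is strictly dominated by P1 (W: 10>3, X: 11>1, Y: 5>1, Z: 9>7) and is removed.
For Row, X strictly dominates W on the remaining columns (P1: 8>2, P2: 11>9); eliminate W.
Row Y is eliminated: X beats it against every remaining column (P1: 8>5, P2: 11>9).
Among the remaining strategies, none is strictly dominated by another pure strategy of the same player, so the elimination stops.
Surviving strategies — Row: {X, Z}; Column: {P1, P2}.

P1, P2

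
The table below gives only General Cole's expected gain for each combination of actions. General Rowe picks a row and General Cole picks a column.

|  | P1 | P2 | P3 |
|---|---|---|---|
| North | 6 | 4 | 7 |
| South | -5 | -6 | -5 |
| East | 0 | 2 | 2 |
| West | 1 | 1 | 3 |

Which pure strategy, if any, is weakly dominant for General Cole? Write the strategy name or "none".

P3

P3 vs P1: North: 7>6, South: -5=-5, East: 2>0, West: 3>1.
P3 vs P2: North: 7>4, South: -5>-6, East: 2=2, West: 3>1.
P3 is at least as good as every other strategy against every opponent action, so it is weakly dominant.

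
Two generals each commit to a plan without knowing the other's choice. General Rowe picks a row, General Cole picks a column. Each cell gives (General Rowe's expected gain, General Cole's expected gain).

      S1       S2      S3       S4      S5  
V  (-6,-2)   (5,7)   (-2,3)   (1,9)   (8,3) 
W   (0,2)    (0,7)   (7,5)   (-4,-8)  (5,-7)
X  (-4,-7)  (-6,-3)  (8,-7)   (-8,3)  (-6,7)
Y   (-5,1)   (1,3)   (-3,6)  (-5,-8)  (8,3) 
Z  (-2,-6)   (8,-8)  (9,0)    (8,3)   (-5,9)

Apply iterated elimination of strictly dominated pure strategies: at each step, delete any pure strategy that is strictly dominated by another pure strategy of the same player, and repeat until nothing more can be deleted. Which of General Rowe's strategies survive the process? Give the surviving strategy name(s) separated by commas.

V, W, Y, Z

General Rowe's strategy X is strictly dominated by Z (S1: -2>-4, S2: 8>-6, S3: 9>8, S4: 8>-8, S5: -5>-6) and is removed.
For General Cole, S3 strictly dominates S1 on the remaining rows (V: 3>-2, W: 5>2, Y: 6>1, Z: 0>-6); eliminate S1.
Among the remaining strategies, none is strictly dominated by another pure strategy of the same player, so the elimination stops.
Surviving strategies — General Rowe: {V, W, Y, Z}; General Cole: {S2, S3, S4, S5}.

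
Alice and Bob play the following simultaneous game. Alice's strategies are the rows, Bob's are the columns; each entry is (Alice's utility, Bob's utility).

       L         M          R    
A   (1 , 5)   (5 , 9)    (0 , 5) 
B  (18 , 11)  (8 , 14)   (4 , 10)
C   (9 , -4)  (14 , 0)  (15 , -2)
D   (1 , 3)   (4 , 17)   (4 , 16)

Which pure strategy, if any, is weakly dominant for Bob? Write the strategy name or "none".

M vs L: A: 9>5, B: 14>11, C: 0>-4, D: 17>3.
M vs R: A: 9>5, B: 14>10, C: 0>-2, D: 17>16.
M is at least as good as every other strategy against every opponent action, so it is weakly dominant.

M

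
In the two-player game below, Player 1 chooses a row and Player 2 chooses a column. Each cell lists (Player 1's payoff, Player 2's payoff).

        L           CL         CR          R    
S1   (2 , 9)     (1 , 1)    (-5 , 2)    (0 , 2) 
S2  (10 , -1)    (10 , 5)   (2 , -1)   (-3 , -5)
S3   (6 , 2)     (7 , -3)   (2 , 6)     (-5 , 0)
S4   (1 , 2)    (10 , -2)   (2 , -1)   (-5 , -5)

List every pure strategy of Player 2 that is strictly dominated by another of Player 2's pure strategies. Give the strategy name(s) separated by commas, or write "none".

R

L: no other strategy beats it everywhere (CL at S1 (9>1); CR at S1 (9>2); R at S1 (9>2)).
CL: no other strategy beats it everywhere (L at S2 (5>-1); CR at S2 (5>-1); R at S2 (5>-5)).
CR is not dominated — it holds its own against L at S2 (-1=-1); CL at S1 (2>1); R at S1 (2=2).
R is strictly dominated by L (S1: 9>2, S2: -1>-5, S3: 2>0, S4: 2>-5).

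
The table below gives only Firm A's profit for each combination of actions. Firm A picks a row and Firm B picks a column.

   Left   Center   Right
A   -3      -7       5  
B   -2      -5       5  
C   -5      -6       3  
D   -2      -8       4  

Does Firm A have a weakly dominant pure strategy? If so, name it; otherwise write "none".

B

B vs A: Left: -2>-3, Center: -5>-7, Right: 5=5.
B vs C: Left: -2>-5, Center: -5>-6, Right: 5>3.
B vs D: Left: -2=-2, Center: -5>-8, Right: 5>4.
B is at least as good as every other strategy against every opponent action, so it is weakly dominant.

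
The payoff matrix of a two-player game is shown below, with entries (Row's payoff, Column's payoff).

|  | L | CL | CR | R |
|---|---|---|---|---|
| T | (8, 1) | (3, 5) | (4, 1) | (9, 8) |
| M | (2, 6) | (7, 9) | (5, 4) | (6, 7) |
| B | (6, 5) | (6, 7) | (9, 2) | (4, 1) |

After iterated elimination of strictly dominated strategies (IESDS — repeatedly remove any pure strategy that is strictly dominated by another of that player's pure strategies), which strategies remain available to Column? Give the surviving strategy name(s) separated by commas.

Column's strategy L is strictly dominated by CL (T: 5>1, M: 9>6, B: 7>5) and is removed.
For Column, CL strictly dominates CR on the remaining rows (T: 5>1, M: 9>4, B: 7>2); eliminate CR.
Row's strategy B is strictly dominated by M (CL: 7>6, R: 6>4) and is removed.
Among the remaining strategies, none is strictly dominated by another pure strategy of the same player, so the elimination stops.
Surviving strategies — Row: {T, M}; Column: {CL, R}.

CL, R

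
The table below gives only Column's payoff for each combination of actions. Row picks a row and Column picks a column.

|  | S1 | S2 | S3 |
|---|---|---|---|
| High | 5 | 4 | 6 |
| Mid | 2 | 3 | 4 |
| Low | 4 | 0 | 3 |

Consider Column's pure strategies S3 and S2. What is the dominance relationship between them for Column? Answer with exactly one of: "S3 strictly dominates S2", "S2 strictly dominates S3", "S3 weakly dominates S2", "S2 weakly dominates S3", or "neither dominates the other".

S3 strictly dominates S2

S3's payoffs vs S2's, by Row's action — High: 6>4, Mid: 4>3, Low: 3>0.
Every comparison favours S3, so S3 strictly dominates S2.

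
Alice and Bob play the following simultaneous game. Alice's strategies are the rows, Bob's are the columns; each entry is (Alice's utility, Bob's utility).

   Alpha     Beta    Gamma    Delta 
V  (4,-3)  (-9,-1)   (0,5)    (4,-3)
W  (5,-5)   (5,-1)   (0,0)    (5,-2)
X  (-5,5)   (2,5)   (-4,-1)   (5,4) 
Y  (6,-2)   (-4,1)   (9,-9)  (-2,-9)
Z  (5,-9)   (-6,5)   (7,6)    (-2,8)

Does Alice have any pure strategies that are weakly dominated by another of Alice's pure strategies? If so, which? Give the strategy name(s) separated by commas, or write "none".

W weakly dominates V — Alpha: 5>4, Beta: 5>-9, Gamma: 0=0, Delta: 5>4.
Nothing dominates W: V at Alpha (5>4); X at Alpha (5>-5); Y at Beta (5>-4); Z at Beta (5>-6).
X: dominated, since W does at least as well everywhere (Alpha: 5>-5, Beta: 5>2, Gamma: 0>-4, Delta: 5=5).
Nothing dominates Y: V at Alpha (6>4); W at Alpha (6>5); X at Alpha (6>-5); Z at Alpha (6>5).
Z: dominated, since Y does at least as well everywhere (Alpha: 6>5, Beta: -4>-6, Gamma: 9>7, Delta: -2=-2).

V, X, Z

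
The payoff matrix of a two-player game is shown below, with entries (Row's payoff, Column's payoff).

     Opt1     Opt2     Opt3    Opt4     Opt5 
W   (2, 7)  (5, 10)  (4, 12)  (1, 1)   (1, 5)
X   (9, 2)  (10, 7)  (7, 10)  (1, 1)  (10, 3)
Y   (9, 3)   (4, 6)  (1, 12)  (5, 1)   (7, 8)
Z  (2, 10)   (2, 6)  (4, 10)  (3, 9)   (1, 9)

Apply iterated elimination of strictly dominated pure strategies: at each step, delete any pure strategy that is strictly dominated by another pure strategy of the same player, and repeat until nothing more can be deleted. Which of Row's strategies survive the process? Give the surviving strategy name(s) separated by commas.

For Column, Opt3 strictly dominates Opt2 on the remaining rows (W: 12>10, X: 10>7, Y: 12>6, Z: 10>6); eliminate Opt2.
For Column, Opt1 strictly dominates Opt4 on the remaining rows (W: 7>1, X: 2>1, Y: 3>1, Z: 10>9); eliminate Opt4.
Row W is eliminated: X beats it against every remaining column (Opt1: 9>2, Opt3: 7>4, Opt5: 10>1).
For Row, X strictly dominates Z on the remaining columns (Opt1: 9>2, Opt3: 7>4, Opt5: 10>1); eliminate Z.
Column Opt1 is eliminated: Opt3 beats it against every remaining row (X: 10>2, Y: 12>3).
For Row, X strictly dominates Y on the remaining columns (Opt3: 7>1, Opt5: 10>7); eliminate Y.
Column Opt5 is eliminated: Opt3 beats it against every remaining row (X: 10>3).
Among the remaining strategies, none is strictly dominated by another pure strategy of the same player, so the elimination stops.
Surviving strategies — Row: {X}; Column: {Opt3}.

X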